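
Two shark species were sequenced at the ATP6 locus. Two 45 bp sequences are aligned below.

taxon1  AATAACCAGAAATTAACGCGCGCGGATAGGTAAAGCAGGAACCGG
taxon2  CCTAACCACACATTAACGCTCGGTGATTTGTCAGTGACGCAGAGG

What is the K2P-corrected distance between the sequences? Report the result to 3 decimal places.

Of 45 sites, 1 differences are transitions and 16 are transversions, so P = 1/45 ≈ 0.022222 and Q = 16/45 ≈ 0.355556.
Under the Kimura two-parameter model, d = −½ ln(1 − 2P − Q) − ¼ ln(1 − 2Q).
1 − 2P − Q = 0.6, giving −½ ln(0.6) = 0.255413.
1 − 2Q = 0.288888, giving −¼ ln(0.288888) = 0.310429.
d = 0.255413 + 0.310429 = 0.565842.

0.566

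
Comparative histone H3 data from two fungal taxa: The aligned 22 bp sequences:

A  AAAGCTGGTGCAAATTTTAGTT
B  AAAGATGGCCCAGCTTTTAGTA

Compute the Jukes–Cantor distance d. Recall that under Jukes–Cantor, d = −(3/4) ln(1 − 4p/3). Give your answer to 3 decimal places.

The sequences differ at 6 of 22 sites (5, 9, 10, 13, 14, 22), so p = 6/22 ≈ 0.272727.
d = −(3/4) ln(1 − 4p/3) = −0.75 ln(1 − 0.363636) = −0.75 ln(0.636364)
  = −0.75 × (-0.451985) = 0.338989 substitutions/site.

0.339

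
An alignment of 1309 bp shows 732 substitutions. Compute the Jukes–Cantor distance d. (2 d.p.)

p = 732/1309 ≈ 0.559206.
d = −(3/4) ln(1 − 4p/3) = −0.75 ln(1 − 0.745608) = −0.75 ln(0.254392)
  = −0.75 × (-1.368879) = 1.026659 substitutions/site.

1.03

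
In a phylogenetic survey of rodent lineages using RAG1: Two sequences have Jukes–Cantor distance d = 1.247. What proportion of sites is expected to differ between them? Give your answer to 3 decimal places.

0.608

p = (3/4)(1 − e^(−4d/3)) = 0.75 × (1 − e^(-1.662667)) = 0.75 × (1 − 0.189633) = 0.607775.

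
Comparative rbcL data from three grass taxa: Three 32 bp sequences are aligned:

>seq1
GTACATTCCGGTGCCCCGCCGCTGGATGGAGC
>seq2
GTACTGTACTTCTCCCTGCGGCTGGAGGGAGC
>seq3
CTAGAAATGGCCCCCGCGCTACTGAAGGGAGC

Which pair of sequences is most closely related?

seq1 and seq2

seq1–seq2: 10/32 differ, p = 0.313, d = 0.404.
seq1–seq3: 14/32 differ, p = 0.438, d = 0.657.
seq2–seq3: 15/32 differ, p = 0.469, d = 0.736.
The smallest distance is between seq1 and seq2.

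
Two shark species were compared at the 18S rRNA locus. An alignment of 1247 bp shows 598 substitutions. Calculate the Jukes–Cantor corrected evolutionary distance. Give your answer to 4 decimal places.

0.7650

p = 598/1247 ≈ 0.479551.
d = −(3/4) ln(1 − 4p/3) = −0.75 ln(1 − 0.639401) = −0.75 ln(0.360599)
  = −0.75 × (-1.019989) = 0.764992 substitutions/site.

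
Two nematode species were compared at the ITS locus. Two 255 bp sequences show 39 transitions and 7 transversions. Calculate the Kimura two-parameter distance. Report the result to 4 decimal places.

P = 39/255 ≈ 0.152941 and Q = 7/255 ≈ 0.027451.
Under the Kimura two-parameter model, d = −½ ln(1 − 2P − Q) − ¼ ln(1 − 2Q).
1 − 2P − Q = 0.666667, giving −½ ln(0.666667) = 0.202732.
1 − 2Q = 0.945098, giving −¼ ln(0.945098) = 0.014117.
d = 0.202732 + 0.014117 = 0.216849.

0.2168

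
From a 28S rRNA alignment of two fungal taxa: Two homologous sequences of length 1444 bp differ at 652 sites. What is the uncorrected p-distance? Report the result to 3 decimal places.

0.452

p = 652/1444 = 0.451523… ≈ 0.452 (to 3 d.p.).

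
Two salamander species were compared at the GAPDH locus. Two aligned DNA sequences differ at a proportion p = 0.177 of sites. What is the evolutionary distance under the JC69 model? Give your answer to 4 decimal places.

0.2019

d = −(3/4) ln(1 − 4p/3) = −0.75 ln(1 − 0.236) = −0.75 ln(0.764)
  = −0.75 × (-0.269187) = 0.201890 substitutions/site.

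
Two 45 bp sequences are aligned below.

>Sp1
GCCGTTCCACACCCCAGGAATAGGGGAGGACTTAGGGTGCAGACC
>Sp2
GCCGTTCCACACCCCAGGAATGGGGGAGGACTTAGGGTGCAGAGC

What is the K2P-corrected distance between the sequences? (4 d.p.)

0.0459

Of 45 sites, 1 differences are transitions and 1 are transversions, so P = 1/45 ≈ 0.022222 and Q = 1/45 ≈ 0.022222.
Under the Kimura two-parameter model, d = −½ ln(1 − 2P − Q) − ¼ ln(1 − 2Q).
1 − 2P − Q = 0.933334, giving −½ ln(0.933334) = 0.034496.
1 − 2Q = 0.955556, giving −¼ ln(0.955556) = 0.011365.
d = 0.034496 + 0.011365 = 0.045861.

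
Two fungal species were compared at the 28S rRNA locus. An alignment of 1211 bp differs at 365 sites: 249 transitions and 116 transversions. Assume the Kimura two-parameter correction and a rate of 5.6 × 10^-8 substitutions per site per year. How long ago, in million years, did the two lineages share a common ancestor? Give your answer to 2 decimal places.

3.63

P = 249/1211 ≈ 0.205615 and Q = 116/1211 ≈ 0.095789.
Under the Kimura two-parameter model, d = −½ ln(1 − 2P − Q) − ¼ ln(1 − 2Q).
1 − 2P − Q = 0.492981, giving −½ ln(0.492981) = 0.353642.
1 − 2Q = 0.808422, giving −¼ ln(0.808422) = 0.053168.
d = 0.353642 + 0.053168 = 0.406810.
Under a molecular clock d = 2μt, so t = d/(2μ) = 0.406810 / (2 × 5.6 × 10^-8) = 3.63 million years.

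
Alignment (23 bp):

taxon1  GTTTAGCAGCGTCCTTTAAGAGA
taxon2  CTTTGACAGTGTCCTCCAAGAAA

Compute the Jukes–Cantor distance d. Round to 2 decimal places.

The sequences differ at 7 of 23 sites (1, 5, 6, 10, 16, 17, 22), so p = 7/23 ≈ 0.304348.
d = −(3/4) ln(1 − 4p/3) = −0.75 ln(1 − 0.405797) = −0.75 ln(0.594203)
  = −0.75 × (-0.520534) = 0.390401 substitutions/site.

0.39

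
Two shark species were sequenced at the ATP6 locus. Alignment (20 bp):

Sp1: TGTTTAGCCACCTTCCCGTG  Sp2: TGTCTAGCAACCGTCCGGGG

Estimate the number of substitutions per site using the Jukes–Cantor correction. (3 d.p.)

0.304

The sequences differ at 5 of 20 sites (4, 9, 13, 17, 19), so p = 5/20 = 0.25.
d = −(3/4) ln(1 − 4p/3) = −0.75 ln(1 − 0.333333) = −0.75 ln(0.666667)
  = −0.75 × (-0.405465) = 0.304099 substitutions/site.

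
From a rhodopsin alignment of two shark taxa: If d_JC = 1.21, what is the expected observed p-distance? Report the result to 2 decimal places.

p = (3/4)(1 − e^(−4d/3)) = 0.75 × (1 − e^(-1.613333)) = 0.75 × (1 − 0.199222) = 0.600584.

0.60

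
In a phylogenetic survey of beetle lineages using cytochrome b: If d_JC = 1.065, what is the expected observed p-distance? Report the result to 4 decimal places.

0.5687

p = (3/4)(1 − e^(−4d/3)) = 0.75 × (1 − e^(-1.42)) = 0.75 × (1 − 0.241714) = 0.568715.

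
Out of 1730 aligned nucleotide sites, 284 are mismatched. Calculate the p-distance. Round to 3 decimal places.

p = 284/1730 = 0.164161… ≈ 0.164 (to 3 d.p.).

0.164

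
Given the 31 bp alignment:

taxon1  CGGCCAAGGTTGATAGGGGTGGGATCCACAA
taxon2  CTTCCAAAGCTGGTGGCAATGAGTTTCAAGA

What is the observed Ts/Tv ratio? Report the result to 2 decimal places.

Transitions are A↔G and C↔T; transversions are all other mismatches.
Transitions: 9. Transversions: 5.
R = 9/5 = 1.80.

1.80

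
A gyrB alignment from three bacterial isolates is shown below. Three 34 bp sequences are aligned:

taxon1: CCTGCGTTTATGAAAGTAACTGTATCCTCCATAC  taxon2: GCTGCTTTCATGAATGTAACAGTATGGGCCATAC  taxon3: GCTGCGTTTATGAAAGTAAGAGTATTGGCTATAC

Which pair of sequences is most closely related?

taxon2 and taxon3

taxon1–taxon2: 8/34 differ, p = 0.235, d = 0.282.
taxon1–taxon3: 7/34 differ, p = 0.206, d = 0.241.
taxon2–taxon3: 6/34 differ, p = 0.176, d = 0.201.
The smallest distance is between taxon2 and taxon3.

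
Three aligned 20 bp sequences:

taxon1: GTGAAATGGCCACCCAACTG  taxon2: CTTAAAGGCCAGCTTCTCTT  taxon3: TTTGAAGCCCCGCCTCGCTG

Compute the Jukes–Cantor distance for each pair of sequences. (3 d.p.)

d(taxon1,taxon2) = 0.991, d(taxon1,taxon3) = 0.824, d(taxon2,taxon3) = 0.471

taxon1–taxon2: 11/20 sites differ → p = 0.55, d = −0.75 ln(1 − 0.733333) = 0.991316 ≈ 0.991.
taxon1–taxon3: 10/20 sites differ → p = 0.5, d = −0.75 ln(1 − 0.666667) = 0.823960 ≈ 0.824.
taxon2–taxon3: 7/20 sites differ → p = 0.35, d = −0.75 ln(1 − 0.466667) = 0.471457 ≈ 0.471.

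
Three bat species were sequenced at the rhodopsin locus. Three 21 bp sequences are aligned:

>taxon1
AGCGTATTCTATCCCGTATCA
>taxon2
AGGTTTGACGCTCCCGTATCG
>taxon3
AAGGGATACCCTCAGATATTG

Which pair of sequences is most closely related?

taxon1 and taxon2

taxon1–taxon2: 8/21 differ, p = 0.381, d = 0.532.
taxon1–taxon3: 11/21 differ, p = 0.524, d = 0.899.
taxon2–taxon3: 10/21 differ, p = 0.476, d = 0.756.
The smallest distance is between taxon1 and taxon2.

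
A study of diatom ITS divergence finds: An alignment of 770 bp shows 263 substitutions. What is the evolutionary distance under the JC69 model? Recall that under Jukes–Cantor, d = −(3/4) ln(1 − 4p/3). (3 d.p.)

0.456

p = 263/770 ≈ 0.341558.
d = −(3/4) ln(1 − 4p/3) = −0.75 ln(1 − 0.455411) = −0.75 ln(0.544589)
  = −0.75 × (-0.607724) = 0.455793 substitutions/site.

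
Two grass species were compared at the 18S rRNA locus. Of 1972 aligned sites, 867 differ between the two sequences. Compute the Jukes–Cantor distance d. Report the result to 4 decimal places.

p = 867/1972 ≈ 0.439655.
d = −(3/4) ln(1 − 4p/3) = −0.75 ln(1 − 0.586207) = −0.75 ln(0.413793)
  = −0.75 × (-0.882389) = 0.661792 substitutions/site.

0.6618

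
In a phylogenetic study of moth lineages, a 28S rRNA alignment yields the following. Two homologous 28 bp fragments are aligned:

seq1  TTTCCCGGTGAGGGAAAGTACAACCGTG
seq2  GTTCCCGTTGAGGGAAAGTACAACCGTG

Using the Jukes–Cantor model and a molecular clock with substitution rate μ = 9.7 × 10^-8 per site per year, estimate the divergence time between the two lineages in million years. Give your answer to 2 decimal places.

The sequences differ at 2 of 28 sites (1, 8), so p = 2/28 ≈ 0.071429.
d = −(3/4) ln(1 − 4p/3) = −0.75 ln(1 − 0.095239) = −0.75 ln(0.904761)
  = −0.75 × (-0.100084) = 0.075063 substitutions/site.
Under a molecular clock d = 2μt, so t = d/(2μ) = 0.075063 / (2 × 9.7 × 10^-8) = 0.39 million years.

0.39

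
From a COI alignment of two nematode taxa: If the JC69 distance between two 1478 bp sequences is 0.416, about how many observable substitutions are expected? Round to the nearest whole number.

472

Invert JC69: p = (3/4)(1 − e^(−4d/3)) = 0.75 × (1 − e^(-0.554667)) = 0.75 × (1 − 0.574263) = 0.319303.
Expected differing sites = pL ≈ 0.319303 × 1478 = 471.929834 ≈ 472.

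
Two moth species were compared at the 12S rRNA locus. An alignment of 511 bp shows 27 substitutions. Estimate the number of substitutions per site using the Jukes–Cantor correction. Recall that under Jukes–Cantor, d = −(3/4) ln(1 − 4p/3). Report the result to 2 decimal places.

p = 27/511 ≈ 0.052838.
d = −(3/4) ln(1 − 4p/3) = −0.75 ln(1 − 0.070451) = −0.75 ln(0.929549)
  = −0.75 × (-0.073056) = 0.054792 substitutions/site.

0.05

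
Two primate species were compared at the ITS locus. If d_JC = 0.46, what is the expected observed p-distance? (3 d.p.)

p = (3/4)(1 − e^(−4d/3)) = 0.75 × (1 − e^(-0.613333)) = 0.75 × (1 − 0.541543) = 0.343843.

0.344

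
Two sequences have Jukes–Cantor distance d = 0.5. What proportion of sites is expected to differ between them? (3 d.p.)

p = (3/4)(1 − e^(−4d/3)) = 0.75 × (1 − e^(-0.666667)) = 0.75 × (1 − 0.513417) = 0.364937.

0.365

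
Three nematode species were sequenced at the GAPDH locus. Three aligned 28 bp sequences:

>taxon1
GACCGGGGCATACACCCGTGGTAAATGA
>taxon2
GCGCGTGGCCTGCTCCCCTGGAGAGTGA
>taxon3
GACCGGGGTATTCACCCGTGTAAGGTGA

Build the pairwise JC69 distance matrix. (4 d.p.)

taxon1–taxon2: 10/28 sites differ → p ≈ 0.357143, d = −0.75 ln(1 − 0.476191) = 0.484971 ≈ 0.4850.
taxon1–taxon3: 6/28 sites differ → p ≈ 0.214286, d = −0.75 ln(1 − 0.285715) = 0.252355 ≈ 0.2524.
taxon2–taxon3: 11/28 sites differ → p ≈ 0.392857, d = −0.75 ln(1 − 0.523809) = 0.556452 ≈ 0.5565.

d(taxon1,taxon2) = 0.4850, d(taxon1,taxon3) = 0.2524, d(taxon2,taxon3) = 0.5565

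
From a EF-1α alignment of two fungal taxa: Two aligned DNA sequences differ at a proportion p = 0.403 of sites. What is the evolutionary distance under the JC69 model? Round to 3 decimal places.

0.578

d = −(3/4) ln(1 − 4p/3) = −0.75 ln(1 − 0.537333) = −0.75 ln(0.462667)
  = −0.75 × (-0.770748) = 0.578061 substitutions/site.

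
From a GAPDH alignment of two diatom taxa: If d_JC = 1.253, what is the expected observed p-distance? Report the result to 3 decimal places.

p = (3/4)(1 − e^(−4d/3)) = 0.75 × (1 − e^(-1.670667)) = 0.75 × (1 − 0.188122) = 0.608909.

0.609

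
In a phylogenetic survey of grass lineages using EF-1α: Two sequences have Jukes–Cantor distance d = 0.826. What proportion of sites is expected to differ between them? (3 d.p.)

p = (3/4)(1 − e^(−4d/3)) = 0.75 × (1 − e^(-1.101333)) = 0.75 × (1 − 0.332428) = 0.500679.

0.501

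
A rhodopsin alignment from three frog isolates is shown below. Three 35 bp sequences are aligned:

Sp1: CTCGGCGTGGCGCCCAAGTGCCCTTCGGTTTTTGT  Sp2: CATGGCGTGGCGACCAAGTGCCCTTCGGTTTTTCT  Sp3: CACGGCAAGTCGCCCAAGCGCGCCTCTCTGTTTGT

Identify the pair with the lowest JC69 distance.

Sp1 and Sp2

Sp1–Sp2: 4/35 differ, p = 0.114, d = 0.124.
Sp1–Sp3: 10/35 differ, p = 0.286, d = 0.360.
Sp2–Sp3: 12/35 differ, p = 0.343, d = 0.458.
The smallest distance is between Sp1 and Sp2.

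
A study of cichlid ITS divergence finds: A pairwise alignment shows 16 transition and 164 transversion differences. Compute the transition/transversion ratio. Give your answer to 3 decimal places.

R = 16/164 = 0.097560… ≈ 0.098 (to 3 d.p.).

0.098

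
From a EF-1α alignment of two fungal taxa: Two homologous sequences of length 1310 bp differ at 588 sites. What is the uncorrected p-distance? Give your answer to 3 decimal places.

0.449

p = 588/1310 = 0.448854… ≈ 0.449 (to 3 d.p.).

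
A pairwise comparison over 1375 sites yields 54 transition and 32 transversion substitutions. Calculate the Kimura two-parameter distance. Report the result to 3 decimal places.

0.066

P = 54/1375 ≈ 0.039273 and Q = 32/1375 ≈ 0.023273.
Under the Kimura two-parameter model, d = −½ ln(1 − 2P − Q) − ¼ ln(1 − 2Q).
1 − 2P − Q = 0.898181, giving −½ ln(0.898181) = 0.053692.
1 − 2Q = 0.953454, giving −¼ ln(0.953454) = 0.011916.
d = 0.053692 + 0.011916 = 0.065608.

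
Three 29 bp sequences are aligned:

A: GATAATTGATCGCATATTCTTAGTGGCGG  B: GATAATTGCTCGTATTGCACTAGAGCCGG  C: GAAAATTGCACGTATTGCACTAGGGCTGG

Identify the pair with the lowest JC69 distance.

B and C

A–B: 9/29 differ, p = 0.310, d = 0.401.
A–C: 12/29 differ, p = 0.414, d = 0.602.
B–C: 4/29 differ, p = 0.138, d = 0.152.
The smallest distance is between B and C.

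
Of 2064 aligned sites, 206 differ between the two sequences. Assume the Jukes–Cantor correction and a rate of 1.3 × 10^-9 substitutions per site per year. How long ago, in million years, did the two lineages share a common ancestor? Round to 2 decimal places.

p = 206/2064 ≈ 0.099806.
d = −(3/4) ln(1 − 4p/3) = −0.75 ln(1 − 0.133075) = −0.75 ln(0.866925)
  = −0.75 × (-0.142803) = 0.107102 substitutions/site.
Under a molecular clock d = 2μt, so t = d/(2μ) = 0.107102 / (2 × 1.3 × 10^-9) = 41.19 million years.

41.19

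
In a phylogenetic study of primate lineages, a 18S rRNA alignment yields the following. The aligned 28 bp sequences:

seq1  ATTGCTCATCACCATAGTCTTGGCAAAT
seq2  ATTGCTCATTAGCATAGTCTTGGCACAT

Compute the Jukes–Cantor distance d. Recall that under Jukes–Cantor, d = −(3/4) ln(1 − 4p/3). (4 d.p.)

The sequences differ at 3 of 28 sites (10, 12, 26), so p = 3/28 ≈ 0.107143.
d = −(3/4) ln(1 − 4p/3) = −0.75 ln(1 − 0.142857) = −0.75 ln(0.857143)
  = −0.75 × (-0.154151) = 0.115613 substitutions/site.

0.1156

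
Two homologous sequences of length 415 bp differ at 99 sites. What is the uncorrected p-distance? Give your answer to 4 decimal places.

0.2386

p = 99/415 = 0.238554… ≈ 0.2386 (to 4 d.p.).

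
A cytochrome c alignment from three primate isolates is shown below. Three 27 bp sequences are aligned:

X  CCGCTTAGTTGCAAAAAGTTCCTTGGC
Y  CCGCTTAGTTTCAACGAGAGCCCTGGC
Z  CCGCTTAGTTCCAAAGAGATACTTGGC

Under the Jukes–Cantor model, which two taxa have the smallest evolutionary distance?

X–Y: 6/27 differ, p = 0.222, d = 0.264.
X–Z: 4/27 differ, p = 0.148, d = 0.165.
Y–Z: 5/27 differ, p = 0.185, d = 0.213.
The smallest distance is between X and Z.

X and Z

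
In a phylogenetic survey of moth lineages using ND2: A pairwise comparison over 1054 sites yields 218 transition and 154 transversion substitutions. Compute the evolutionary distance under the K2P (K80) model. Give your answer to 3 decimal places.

P = 218/1054 ≈ 0.206831 and Q = 154/1054 ≈ 0.14611.
Under the Kimura two-parameter model, d = −½ ln(1 − 2P − Q) − ¼ ln(1 − 2Q).
1 − 2P − Q = 0.440228, giving −½ ln(0.440228) = 0.410231.
1 − 2Q = 0.70778, giving −¼ ln(0.70778) = 0.086405.
d = 0.410231 + 0.086405 = 0.496636.

0.497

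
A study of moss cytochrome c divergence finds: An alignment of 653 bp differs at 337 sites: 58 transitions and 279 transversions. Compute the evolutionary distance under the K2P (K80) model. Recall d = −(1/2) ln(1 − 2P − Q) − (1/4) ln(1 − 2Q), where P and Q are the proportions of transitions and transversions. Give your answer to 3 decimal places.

P = 58/653 ≈ 0.088821 and Q = 279/653 ≈ 0.427259.
Under the Kimura two-parameter model, d = −½ ln(1 − 2P − Q) − ¼ ln(1 − 2Q).
1 − 2P − Q = 0.395099, giving −½ ln(0.395099) = 0.464309.
1 − 2Q = 0.145482, giving −¼ ln(0.145482) = 0.481926.
d = 0.464309 + 0.481926 = 0.946235.

0.946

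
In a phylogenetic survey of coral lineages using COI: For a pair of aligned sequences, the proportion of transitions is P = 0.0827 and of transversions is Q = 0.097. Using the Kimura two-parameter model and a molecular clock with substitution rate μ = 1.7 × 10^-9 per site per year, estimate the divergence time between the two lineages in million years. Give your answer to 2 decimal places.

60.62

Under the Kimura two-parameter model, d = −½ ln(1 − 2P − Q) − ¼ ln(1 − 2Q).
1 − 2P − Q = 0.7376, giving −½ ln(0.7376) = 0.152177.
1 − 2Q = 0.806, giving −¼ ln(0.806) = 0.053918.
d = 0.152177 + 0.053918 = 0.206095.
Under a molecular clock d = 2μt, so t = d/(2μ) = 0.206095 / (2 × 1.7 × 10^-9) = 60.62 million years.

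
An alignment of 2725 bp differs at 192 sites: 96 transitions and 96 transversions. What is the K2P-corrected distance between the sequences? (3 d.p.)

0.074

P = 96/2725 ≈ 0.035229 and Q = 96/2725 ≈ 0.035229.
Under the Kimura two-parameter model, d = −½ ln(1 − 2P − Q) − ¼ ln(1 − 2Q).
1 − 2P − Q = 0.894313, giving −½ ln(0.894313) = 0.055850.
1 − 2Q = 0.929542, giving −¼ ln(0.929542) = 0.018266.
d = 0.055850 + 0.018266 = 0.074116.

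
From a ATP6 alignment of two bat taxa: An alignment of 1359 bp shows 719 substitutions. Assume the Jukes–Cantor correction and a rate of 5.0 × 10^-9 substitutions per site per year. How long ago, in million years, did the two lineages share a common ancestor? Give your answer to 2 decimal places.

p = 719/1359 ≈ 0.529065.
d = −(3/4) ln(1 − 4p/3) = −0.75 ln(1 − 0.70542) = −0.75 ln(0.29458)
  = −0.75 × (-1.222205) = 0.916654 substitutions/site.
Under a molecular clock d = 2μt, so t = d/(2μ) = 0.916654 / (2 × 5.0 × 10^-9) = 91.67 million years.

91.67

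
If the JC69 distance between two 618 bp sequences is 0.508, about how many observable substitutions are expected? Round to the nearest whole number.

Invert JC69: p = (3/4)(1 − e^(−4d/3)) = 0.75 × (1 − e^(-0.677333)) = 0.75 × (1 − 0.507970) = 0.369023.
Expected differing sites = pL ≈ 0.369023 × 618 = 228.056214 ≈ 228.

228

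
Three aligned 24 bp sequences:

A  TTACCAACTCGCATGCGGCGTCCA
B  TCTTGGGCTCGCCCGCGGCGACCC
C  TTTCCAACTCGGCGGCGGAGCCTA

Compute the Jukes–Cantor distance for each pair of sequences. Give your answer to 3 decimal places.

d(A,B) = 0.608, d(A,C) = 0.369, d(B,C) = 0.708

A–B: 10/24 sites differ → p ≈ 0.416667, d = −0.75 ln(1 − 0.555556) = 0.608198 ≈ 0.608.
A–C: 7/24 sites differ → p ≈ 0.291667, d = −0.75 ln(1 − 0.388889) = 0.369358 ≈ 0.369.
B–C: 11/24 sites differ → p ≈ 0.458333, d = −0.75 ln(1 − 0.611111) = 0.708346 ≈ 0.708.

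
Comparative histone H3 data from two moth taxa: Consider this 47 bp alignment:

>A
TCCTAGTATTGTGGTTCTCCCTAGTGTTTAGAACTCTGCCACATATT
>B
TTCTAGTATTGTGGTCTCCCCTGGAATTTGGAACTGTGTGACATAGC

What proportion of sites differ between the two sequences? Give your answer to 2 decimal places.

0.28

The sequences differ at 13 of 47 positions.
p = 13/47 = 0.276595… ≈ 0.28 (to 2 d.p.).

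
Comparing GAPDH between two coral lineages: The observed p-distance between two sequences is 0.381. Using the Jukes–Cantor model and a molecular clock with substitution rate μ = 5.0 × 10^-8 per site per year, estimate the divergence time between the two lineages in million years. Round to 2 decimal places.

d = −(3/4) ln(1 − 4p/3) = −0.75 ln(1 − 0.508) = −0.75 ln(0.492)
  = −0.75 × (-0.709277) = 0.531958 substitutions/site.
Under a molecular clock d = 2μt, so t = d/(2μ) = 0.531958 / (2 × 5.0 × 10^-8) = 5.32 million years.

5.32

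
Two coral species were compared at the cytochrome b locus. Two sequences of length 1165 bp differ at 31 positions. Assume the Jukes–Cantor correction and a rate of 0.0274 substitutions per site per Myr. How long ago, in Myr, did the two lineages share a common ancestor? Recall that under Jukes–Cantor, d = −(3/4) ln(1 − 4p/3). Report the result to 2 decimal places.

p = 31/1165 ≈ 0.026609.
d = −(3/4) ln(1 − 4p/3) = −0.75 ln(1 − 0.035479) = −0.75 ln(0.964521)
  = −0.75 × (-0.036124) = 0.027093 substitutions/site.
Under a molecular clock d = 2μt, so t = d/(2μ) = 0.027093 / (2 × 0.0274) = 0.49 Myr.

0.49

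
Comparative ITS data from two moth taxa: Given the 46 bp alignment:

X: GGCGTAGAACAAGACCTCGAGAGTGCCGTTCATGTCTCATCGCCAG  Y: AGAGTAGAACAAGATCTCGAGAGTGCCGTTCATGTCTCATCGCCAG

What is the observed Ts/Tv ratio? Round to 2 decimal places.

Transitions are A↔G and C↔T; transversions are all other mismatches.
Transitions: 2. Transversions: 1.
R = 2/1 = 2.00.

2.00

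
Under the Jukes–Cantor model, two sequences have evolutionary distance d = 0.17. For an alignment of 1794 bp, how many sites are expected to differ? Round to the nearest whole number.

Invert JC69: p = (3/4)(1 − e^(−4d/3)) = 0.75 × (1 − e^(-0.226667)) = 0.75 × (1 − 0.797186) = 0.152111.
Expected differing sites = pL ≈ 0.152111 × 1794 = 272.887134 ≈ 273.

273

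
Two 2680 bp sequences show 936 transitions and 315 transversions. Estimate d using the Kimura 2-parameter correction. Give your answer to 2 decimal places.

0.91

P = 936/2680 ≈ 0.349254 and Q = 315/2680 ≈ 0.117537.
Under the Kimura two-parameter model, d = −½ ln(1 − 2P − Q) − ¼ ln(1 − 2Q).
1 − 2P − Q = 0.183955, giving −½ ln(0.183955) = 0.846532.
1 − 2Q = 0.764926, giving −¼ ln(0.764926) = 0.066994.
d = 0.846532 + 0.066994 = 0.913526.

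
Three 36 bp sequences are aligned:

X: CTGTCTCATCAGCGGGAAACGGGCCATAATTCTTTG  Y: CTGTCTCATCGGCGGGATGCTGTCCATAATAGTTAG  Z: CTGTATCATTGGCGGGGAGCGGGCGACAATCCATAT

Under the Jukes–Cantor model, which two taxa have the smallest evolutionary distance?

X–Y: 8/36 differ, p = 0.222, d = 0.264.
X–Z: 11/36 differ, p = 0.306, d = 0.392.
Y–Z: 12/36 differ, p = 0.333, d = 0.441.
The smallest distance is between X and Y.

X and Y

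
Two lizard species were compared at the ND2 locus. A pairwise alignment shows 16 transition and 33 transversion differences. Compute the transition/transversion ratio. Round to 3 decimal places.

0.485

R = 16/33 = 0.484848… ≈ 0.485 (to 3 d.p.).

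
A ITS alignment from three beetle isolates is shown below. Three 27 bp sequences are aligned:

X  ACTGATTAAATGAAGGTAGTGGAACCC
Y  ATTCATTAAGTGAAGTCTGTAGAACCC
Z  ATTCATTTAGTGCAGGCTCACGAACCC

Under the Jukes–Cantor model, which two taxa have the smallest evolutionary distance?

Y and Z

X–Y: 7/27 differ, p = 0.259, d = 0.318.
X–Z: 10/27 differ, p = 0.370, d = 0.511.
Y–Z: 6/27 differ, p = 0.222, d = 0.264.
The smallest distance is between Y and Z.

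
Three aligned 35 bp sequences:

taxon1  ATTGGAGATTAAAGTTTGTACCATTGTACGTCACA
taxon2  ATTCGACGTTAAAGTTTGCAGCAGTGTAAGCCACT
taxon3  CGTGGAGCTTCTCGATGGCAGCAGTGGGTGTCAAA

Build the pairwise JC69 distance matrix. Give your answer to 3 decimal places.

taxon1–taxon2: 9/35 sites differ → p ≈ 0.257143, d = −0.75 ln(1 − 0.342857) = 0.314890 ≈ 0.315.
taxon1–taxon3: 15/35 sites differ → p ≈ 0.428571, d = −0.75 ln(1 − 0.571428) = 0.635472 ≈ 0.635.
taxon2–taxon3: 16/35 sites differ → p ≈ 0.457143, d = −0.75 ln(1 − 0.609524) = 0.705292 ≈ 0.705.

d(taxon1,taxon2) = 0.315, d(taxon1,taxon3) = 0.635, d(taxon2,taxon3) = 0.705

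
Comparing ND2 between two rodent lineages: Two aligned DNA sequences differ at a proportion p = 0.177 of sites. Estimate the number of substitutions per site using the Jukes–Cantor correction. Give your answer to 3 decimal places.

d = −(3/4) ln(1 − 4p/3) = −0.75 ln(1 − 0.236) = −0.75 ln(0.764)
  = −0.75 × (-0.269187) = 0.201890 substitutions/site.

0.202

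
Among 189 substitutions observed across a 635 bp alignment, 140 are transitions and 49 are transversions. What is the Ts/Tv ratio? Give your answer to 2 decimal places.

R = 140/49 = 2.857142… ≈ 2.86 (to 2 d.p.).

2.86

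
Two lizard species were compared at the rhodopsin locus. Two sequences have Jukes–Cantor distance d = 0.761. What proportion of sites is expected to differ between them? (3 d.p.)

p = (3/4)(1 − e^(−4d/3)) = 0.75 × (1 − e^(-1.014667)) = 0.75 × (1 − 0.362523) = 0.478108.

0.478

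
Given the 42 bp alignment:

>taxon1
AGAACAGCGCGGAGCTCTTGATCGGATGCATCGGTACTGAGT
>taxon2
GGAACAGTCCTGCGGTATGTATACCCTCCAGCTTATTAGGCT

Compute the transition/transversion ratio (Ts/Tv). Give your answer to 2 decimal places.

0.21

Transitions are A↔G and C↔T; transversions are all other mismatches.
Transitions: 4. Transversions: 19.
R = 4/19 = 0.210526… ≈ 0.21 (to 2 d.p.).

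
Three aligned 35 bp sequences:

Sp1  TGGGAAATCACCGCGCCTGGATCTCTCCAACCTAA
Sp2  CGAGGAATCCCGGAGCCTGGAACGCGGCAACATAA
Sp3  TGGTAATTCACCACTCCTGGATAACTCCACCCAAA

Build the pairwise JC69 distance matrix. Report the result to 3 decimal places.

Sp1–Sp2: 11/35 sites differ → p ≈ 0.314286, d = −0.75 ln(1 − 0.419048) = 0.407315 ≈ 0.407.
Sp1–Sp3: 8/35 sites differ → p ≈ 0.228571, d = −0.75 ln(1 − 0.304761) = 0.272625 ≈ 0.273.
Sp2–Sp3: 18/35 sites differ → p ≈ 0.514286, d = −0.75 ln(1 − 0.685715) = 0.868091 ≈ 0.868.

d(Sp1,Sp2) = 0.407, d(Sp1,Sp3) = 0.273, d(Sp2,Sp3) = 0.868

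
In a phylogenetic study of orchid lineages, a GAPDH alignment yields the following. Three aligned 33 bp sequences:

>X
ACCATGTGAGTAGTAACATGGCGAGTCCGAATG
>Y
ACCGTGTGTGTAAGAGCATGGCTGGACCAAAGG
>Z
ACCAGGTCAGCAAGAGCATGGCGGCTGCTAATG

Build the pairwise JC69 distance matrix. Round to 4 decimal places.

X–Y: 10/33 sites differ → p ≈ 0.30303, d = −0.75 ln(1 − 0.40404) = 0.388186 ≈ 0.3882.
X–Z: 10/33 sites differ → p ≈ 0.30303, d = −0.75 ln(1 − 0.40404) = 0.388186 ≈ 0.3882.
Y–Z: 11/33 sites differ → p ≈ 0.333333, d = −0.75 ln(1 − 0.444444) = 0.440839 ≈ 0.4408.

d(X,Y) = 0.3882, d(X,Z) = 0.3882, d(Y,Z) = 0.4408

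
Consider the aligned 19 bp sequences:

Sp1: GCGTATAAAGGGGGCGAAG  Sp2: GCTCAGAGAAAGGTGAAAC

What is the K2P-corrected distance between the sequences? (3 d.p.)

Of 19 sites, 5 differences are transitions and 5 are transversions, so P = 5/19 ≈ 0.263158 and Q = 5/19 ≈ 0.263158.
Under the Kimura two-parameter model, d = −½ ln(1 − 2P − Q) − ¼ ln(1 − 2Q).
1 − 2P − Q = 0.210526, giving −½ ln(0.210526) = 0.779073.
1 − 2Q = 0.473684, giving −¼ ln(0.473684) = 0.186804.
d = 0.779073 + 0.186804 = 0.965877.

0.966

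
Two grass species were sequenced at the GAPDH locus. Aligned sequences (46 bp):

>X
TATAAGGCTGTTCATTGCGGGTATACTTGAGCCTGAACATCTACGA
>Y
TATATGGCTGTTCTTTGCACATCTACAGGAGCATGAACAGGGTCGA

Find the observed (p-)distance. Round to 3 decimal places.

The sequences differ at 13 of 46 positions.
p = 13/46 = 0.282608… ≈ 0.283 (to 3 d.p.).

0.283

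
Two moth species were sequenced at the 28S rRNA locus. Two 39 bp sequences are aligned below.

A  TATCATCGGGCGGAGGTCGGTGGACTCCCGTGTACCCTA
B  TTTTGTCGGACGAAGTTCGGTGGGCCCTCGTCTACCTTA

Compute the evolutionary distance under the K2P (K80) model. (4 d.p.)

Of 39 sites, 8 differences are transitions and 3 are transversions, so P = 8/39 ≈ 0.205128 and Q = 3/39 ≈ 0.076923.
Under the Kimura two-parameter model, d = −½ ln(1 − 2P − Q) − ¼ ln(1 − 2Q).
1 − 2P − Q = 0.512821, giving −½ ln(0.512821) = 0.333914.
1 − 2Q = 0.846154, giving −¼ ln(0.846154) = 0.041763.
d = 0.333914 + 0.041763 = 0.375677.

0.3757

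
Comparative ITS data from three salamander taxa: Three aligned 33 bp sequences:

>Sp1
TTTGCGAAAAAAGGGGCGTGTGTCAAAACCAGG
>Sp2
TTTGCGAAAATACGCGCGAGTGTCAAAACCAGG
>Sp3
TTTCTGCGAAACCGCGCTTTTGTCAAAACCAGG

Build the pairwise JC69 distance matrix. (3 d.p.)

Sp1–Sp2: 4/33 sites differ → p ≈ 0.121212, d = −0.75 ln(1 − 0.161616) = 0.132209 ≈ 0.132.
Sp1–Sp3: 9/33 sites differ → p ≈ 0.272727, d = −0.75 ln(1 − 0.363636) = 0.338988 ≈ 0.339.
Sp2–Sp3: 9/33 sites differ → p ≈ 0.272727, d = −0.75 ln(1 − 0.363636) = 0.338988 ≈ 0.339.

d(Sp1,Sp2) = 0.132, d(Sp1,Sp3) = 0.339, d(Sp2,Sp3) = 0.339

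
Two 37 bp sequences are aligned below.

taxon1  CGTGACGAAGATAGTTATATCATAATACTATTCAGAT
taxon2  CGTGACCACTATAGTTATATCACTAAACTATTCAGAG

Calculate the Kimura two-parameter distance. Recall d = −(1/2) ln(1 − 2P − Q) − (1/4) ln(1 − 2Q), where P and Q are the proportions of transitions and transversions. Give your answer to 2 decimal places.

Of 37 sites, 1 differences are transitions and 6 are transversions, so P = 1/37 ≈ 0.027027 and Q = 6/37 ≈ 0.162162.
Under the Kimura two-parameter model, d = −½ ln(1 − 2P − Q) − ¼ ln(1 − 2Q).
1 − 2P − Q = 0.783784, giving −½ ln(0.783784) = 0.121811.
1 − 2Q = 0.675676, giving −¼ ln(0.675676) = 0.098010.
d = 0.121811 + 0.098010 = 0.219821.

0.22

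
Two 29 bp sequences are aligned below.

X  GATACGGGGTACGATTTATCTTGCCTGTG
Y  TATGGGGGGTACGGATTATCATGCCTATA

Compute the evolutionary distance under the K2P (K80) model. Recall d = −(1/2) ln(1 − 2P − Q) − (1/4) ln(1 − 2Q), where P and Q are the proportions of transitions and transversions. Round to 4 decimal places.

Of 29 sites, 4 differences are transitions and 4 are transversions, so P = 4/29 ≈ 0.137931 and Q = 4/29 ≈ 0.137931.
Under the Kimura two-parameter model, d = −½ ln(1 − 2P − Q) − ¼ ln(1 − 2Q).
1 − 2P − Q = 0.586207, giving −½ ln(0.586207) = 0.267041.
1 − 2Q = 0.724138, giving −¼ ln(0.724138) = 0.080693.
d = 0.267041 + 0.080693 = 0.347734.

0.3477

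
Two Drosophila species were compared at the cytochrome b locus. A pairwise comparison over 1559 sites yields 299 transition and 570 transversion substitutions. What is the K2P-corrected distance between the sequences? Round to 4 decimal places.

1.0200

P = 299/1559 ≈ 0.19179 and Q = 570/1559 ≈ 0.365619.
Under the Kimura two-parameter model, d = −½ ln(1 − 2P − Q) − ¼ ln(1 − 2Q).
1 − 2P − Q = 0.250801, giving −½ ln(0.250801) = 0.691548.
1 − 2Q = 0.268762, giving −¼ ln(0.268762) = 0.328482.
d = 0.691548 + 0.328482 = 1.020030.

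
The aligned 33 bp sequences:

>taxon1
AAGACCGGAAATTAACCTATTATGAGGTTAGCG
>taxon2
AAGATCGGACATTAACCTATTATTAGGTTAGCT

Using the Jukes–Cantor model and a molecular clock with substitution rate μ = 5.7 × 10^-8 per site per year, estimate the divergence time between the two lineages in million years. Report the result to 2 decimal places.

The sequences differ at 4 of 33 sites (5, 10, 24, 33), so p = 4/33 ≈ 0.121212.
d = −(3/4) ln(1 − 4p/3) = −0.75 ln(1 − 0.161616) = −0.75 ln(0.838384)
  = −0.75 × (-0.176279) = 0.132209 substitutions/site.
Under a molecular clock d = 2μt, so t = d/(2μ) = 0.132209 / (2 × 5.7 × 10^-8) = 1.16 million years.

1.16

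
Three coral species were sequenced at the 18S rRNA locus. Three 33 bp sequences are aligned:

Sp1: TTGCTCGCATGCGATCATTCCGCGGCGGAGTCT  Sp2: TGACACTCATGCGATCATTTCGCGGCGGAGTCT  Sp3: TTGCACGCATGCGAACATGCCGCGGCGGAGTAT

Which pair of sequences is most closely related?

Sp1 and Sp3

Sp1–Sp2: 5/33 differ, p = 0.152, d = 0.169.
Sp1–Sp3: 4/33 differ, p = 0.121, d = 0.132.
Sp2–Sp3: 7/33 differ, p = 0.212, d = 0.249.
The smallest distance is between Sp1 and Sp3.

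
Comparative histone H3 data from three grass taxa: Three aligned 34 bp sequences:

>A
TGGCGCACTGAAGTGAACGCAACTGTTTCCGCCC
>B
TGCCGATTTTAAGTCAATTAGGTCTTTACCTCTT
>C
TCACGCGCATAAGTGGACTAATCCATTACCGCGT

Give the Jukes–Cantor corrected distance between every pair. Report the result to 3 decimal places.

d(A,B) = 0.918, d(A,C) = 0.597, d(B,C) = 0.665

A–B: 18/34 sites differ → p ≈ 0.529412, d = −0.75 ln(1 − 0.705883) = 0.917833 ≈ 0.918.
A–C: 14/34 sites differ → p ≈ 0.411765, d = −0.75 ln(1 − 0.54902) = 0.597249 ≈ 0.597.
B–C: 15/34 sites differ → p ≈ 0.441176, d = −0.75 ln(1 − 0.588235) = 0.665477 ≈ 0.665.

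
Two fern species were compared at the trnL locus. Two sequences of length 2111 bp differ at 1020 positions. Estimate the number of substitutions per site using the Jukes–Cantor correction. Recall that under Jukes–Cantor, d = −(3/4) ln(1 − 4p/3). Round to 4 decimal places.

p = 1020/2111 ≈ 0.483183.
d = −(3/4) ln(1 − 4p/3) = −0.75 ln(1 − 0.644244) = −0.75 ln(0.355756)
  = −0.75 × (-1.033510) = 0.775133 substitutions/site.

0.7751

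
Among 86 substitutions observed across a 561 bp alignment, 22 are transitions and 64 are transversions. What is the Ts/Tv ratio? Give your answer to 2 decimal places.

0.34

R = 22/64 = 0.34375 ≈ 0.34 (to 2 d.p.).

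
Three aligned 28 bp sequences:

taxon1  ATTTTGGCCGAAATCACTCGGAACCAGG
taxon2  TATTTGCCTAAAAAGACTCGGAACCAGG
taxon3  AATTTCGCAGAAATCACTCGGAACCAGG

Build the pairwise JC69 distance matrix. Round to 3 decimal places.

d(taxon1,taxon2) = 0.304, d(taxon1,taxon3) = 0.116, d(taxon2,taxon3) = 0.304

taxon1–taxon2: 7/28 sites differ → p = 0.25, d = −0.75 ln(1 − 0.333333) = 0.304098 ≈ 0.304.
taxon1–taxon3: 3/28 sites differ → p ≈ 0.107143, d = −0.75 ln(1 − 0.142857) = 0.115613 ≈ 0.116.
taxon2–taxon3: 7/28 sites differ → p = 0.25, d = −0.75 ln(1 − 0.333333) = 0.304098 ≈ 0.304.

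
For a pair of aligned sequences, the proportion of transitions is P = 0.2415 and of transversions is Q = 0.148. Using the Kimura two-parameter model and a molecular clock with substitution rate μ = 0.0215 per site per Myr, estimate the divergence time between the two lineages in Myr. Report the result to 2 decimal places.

Under the Kimura two-parameter model, d = −½ ln(1 − 2P − Q) − ¼ ln(1 − 2Q).
1 − 2P − Q = 0.369, giving −½ ln(0.369) = 0.498479.
1 − 2Q = 0.704, giving −¼ ln(0.704) = 0.087744.
d = 0.498479 + 0.087744 = 0.586223.
Under a molecular clock d = 2μt, so t = d/(2μ) = 0.586223 / (2 × 0.0215) = 13.63 Myr.

13.63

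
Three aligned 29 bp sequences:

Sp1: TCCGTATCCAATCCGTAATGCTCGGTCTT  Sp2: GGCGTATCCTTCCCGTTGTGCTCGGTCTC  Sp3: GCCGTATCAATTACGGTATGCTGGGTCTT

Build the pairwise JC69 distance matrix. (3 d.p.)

Sp1–Sp2: 8/29 sites differ → p ≈ 0.275862, d = −0.75 ln(1 − 0.367816) = 0.343931 ≈ 0.344.
Sp1–Sp3: 7/29 sites differ → p ≈ 0.241379, d = −0.75 ln(1 − 0.321839) = 0.291278 ≈ 0.291.
Sp2–Sp3: 9/29 sites differ → p ≈ 0.310345, d = −0.75 ln(1 − 0.413793) = 0.400562 ≈ 0.401.

d(Sp1,Sp2) = 0.344, d(Sp1,Sp3) = 0.291, d(Sp2,Sp3) = 0.401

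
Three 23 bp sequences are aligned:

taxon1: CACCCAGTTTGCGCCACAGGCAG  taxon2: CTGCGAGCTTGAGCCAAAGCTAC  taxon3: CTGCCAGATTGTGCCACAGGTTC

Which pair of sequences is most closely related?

taxon1–taxon2: 9/23 differ, p = 0.391, d = 0.553.
taxon1–taxon3: 7/23 differ, p = 0.304, d = 0.390.
taxon2–taxon3: 6/23 differ, p = 0.261, d = 0.321.
The smallest distance is between taxon2 and taxon3.

taxon2 and taxon3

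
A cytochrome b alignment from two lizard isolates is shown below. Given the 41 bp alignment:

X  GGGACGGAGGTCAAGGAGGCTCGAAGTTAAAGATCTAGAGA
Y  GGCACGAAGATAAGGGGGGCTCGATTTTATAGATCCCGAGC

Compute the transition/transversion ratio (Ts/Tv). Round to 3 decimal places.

0.714

Transitions are A↔G and C↔T; transversions are all other mismatches.
Transitions: 5. Transversions: 7.
R = 5/7 = 0.714285… ≈ 0.714 (to 3 d.p.).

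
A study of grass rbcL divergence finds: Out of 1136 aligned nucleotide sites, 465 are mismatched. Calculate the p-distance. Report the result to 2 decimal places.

0.41

p = 465/1136 = 0.409330… ≈ 0.41 (to 2 d.p.).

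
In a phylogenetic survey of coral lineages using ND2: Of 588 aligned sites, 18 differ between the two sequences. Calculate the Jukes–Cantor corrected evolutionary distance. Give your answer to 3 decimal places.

0.031

p = 18/588 ≈ 0.030612.
d = −(3/4) ln(1 − 4p/3) = −0.75 ln(1 − 0.040816) = −0.75 ln(0.959184)
  = −0.75 × (-0.041672) = 0.031254 substitutions/site.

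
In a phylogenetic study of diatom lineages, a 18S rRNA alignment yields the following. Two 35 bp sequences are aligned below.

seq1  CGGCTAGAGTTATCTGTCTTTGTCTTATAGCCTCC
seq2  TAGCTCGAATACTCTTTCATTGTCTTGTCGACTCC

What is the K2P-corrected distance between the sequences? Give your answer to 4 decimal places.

0.4075

Of 35 sites, 4 differences are transitions and 7 are transversions, so P = 4/35 ≈ 0.114286 and Q = 7/35 = 0.2.
Under the Kimura two-parameter model, d = −½ ln(1 − 2P − Q) − ¼ ln(1 − 2Q).
1 − 2P − Q = 0.571428, giving −½ ln(0.571428) = 0.279808.
1 − 2Q = 0.6, giving −¼ ln(0.6) = 0.127706.
d = 0.279808 + 0.127706 = 0.407514.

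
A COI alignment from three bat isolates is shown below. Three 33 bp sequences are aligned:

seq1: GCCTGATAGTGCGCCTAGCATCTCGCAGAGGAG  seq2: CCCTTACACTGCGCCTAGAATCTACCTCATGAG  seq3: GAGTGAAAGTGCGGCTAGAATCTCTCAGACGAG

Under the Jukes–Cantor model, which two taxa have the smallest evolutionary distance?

seq1–seq2: 10/33 differ, p = 0.303, d = 0.388.
seq1–seq3: 7/33 differ, p = 0.212, d = 0.249.
seq2–seq3: 12/33 differ, p = 0.364, d = 0.497.
The smallest distance is between seq1 and seq3.

seq1 and seq3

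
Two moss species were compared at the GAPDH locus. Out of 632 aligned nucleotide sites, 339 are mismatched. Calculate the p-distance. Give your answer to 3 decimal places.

p = 339/632 = 0.536392… ≈ 0.536 (to 3 d.p.).

0.536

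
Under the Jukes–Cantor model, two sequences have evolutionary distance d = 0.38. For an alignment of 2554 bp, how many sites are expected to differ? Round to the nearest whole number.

761

Invert JC69: p = (3/4)(1 − e^(−4d/3)) = 0.75 × (1 − e^(-0.506667)) = 0.75 × (1 − 0.602500) = 0.298125.
Expected differing sites = pL ≈ 0.298125 × 2554 = 761.41125 ≈ 761.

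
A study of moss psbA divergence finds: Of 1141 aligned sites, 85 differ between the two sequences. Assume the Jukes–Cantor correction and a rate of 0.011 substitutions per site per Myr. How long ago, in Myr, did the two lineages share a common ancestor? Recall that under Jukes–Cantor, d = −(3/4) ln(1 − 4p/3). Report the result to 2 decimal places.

3.57

p = 85/1141 ≈ 0.074496.
d = −(3/4) ln(1 − 4p/3) = −0.75 ln(1 − 0.099328) = −0.75 ln(0.900672)
  = −0.75 × (-0.104614) = 0.078461 substitutions/site.
Under a molecular clock d = 2μt, so t = d/(2μ) = 0.078461 / (2 × 0.011) = 3.57 Myr.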